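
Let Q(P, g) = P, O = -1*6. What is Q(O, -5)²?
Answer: 36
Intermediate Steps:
O = -6
Q(O, -5)² = (-6)² = 36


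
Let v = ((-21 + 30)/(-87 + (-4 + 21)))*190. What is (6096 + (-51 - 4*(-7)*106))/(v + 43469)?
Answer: 63091/304112 ≈ 0.20746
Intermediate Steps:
v = -171/7 (v = (9/(-87 + 17))*190 = (9/(-70))*190 = (9*(-1/70))*190 = -9/70*190 = -171/7 ≈ -24.429)
(6096 + (-51 - 4*(-7)*106))/(v + 43469) = (6096 + (-51 - 4*(-7)*106))/(-171/7 + 43469) = (6096 + (-51 + 28*106))/(304112/7) = (6096 + (-51 + 2968))*(7/304112) = (6096 + 2917)*(7/304112) = 9013*(7/304112) = 63091/304112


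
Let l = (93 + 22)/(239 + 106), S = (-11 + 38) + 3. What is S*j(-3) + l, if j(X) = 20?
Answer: 1801/3 ≈ 600.33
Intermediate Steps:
S = 30 (S = 27 + 3 = 30)
l = 1/3 (l = 115/345 = 115*(1/345) = 1/3 ≈ 0.33333)
S*j(-3) + l = 30*20 + 1/3 = 600 + 1/3 = 1801/3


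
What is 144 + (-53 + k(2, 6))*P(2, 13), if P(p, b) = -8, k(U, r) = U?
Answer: 552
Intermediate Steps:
144 + (-53 + k(2, 6))*P(2, 13) = 144 + (-53 + 2)*(-8) = 144 - 51*(-8) = 144 + 408 = 552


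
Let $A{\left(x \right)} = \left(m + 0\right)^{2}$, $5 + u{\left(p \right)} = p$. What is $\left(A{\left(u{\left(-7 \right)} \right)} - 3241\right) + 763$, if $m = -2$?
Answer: $-2474$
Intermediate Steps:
$u{\left(p \right)} = -5 + p$
$A{\left(x \right)} = 4$ ($A{\left(x \right)} = \left(-2 + 0\right)^{2} = \left(-2\right)^{2} = 4$)
$\left(A{\left(u{\left(-7 \right)} \right)} - 3241\right) + 763 = \left(4 - 3241\right) + 763 = -3237 + 763 = -2474$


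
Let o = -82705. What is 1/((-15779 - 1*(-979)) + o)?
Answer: -1/97505 ≈ -1.0256e-5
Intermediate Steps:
1/((-15779 - 1*(-979)) + o) = 1/((-15779 - 1*(-979)) - 82705) = 1/((-15779 + 979) - 82705) = 1/(-14800 - 82705) = 1/(-97505) = -1/97505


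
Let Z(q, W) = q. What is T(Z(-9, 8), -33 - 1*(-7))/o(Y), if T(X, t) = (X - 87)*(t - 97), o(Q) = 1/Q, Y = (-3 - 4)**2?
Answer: 578592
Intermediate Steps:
Y = 49 (Y = (-7)**2 = 49)
T(X, t) = (-97 + t)*(-87 + X) (T(X, t) = (-87 + X)*(-97 + t) = (-97 + t)*(-87 + X))
T(Z(-9, 8), -33 - 1*(-7))/o(Y) = (8439 - 97*(-9) - 87*(-33 - 1*(-7)) - 9*(-33 - 1*(-7)))/(1/49) = (8439 + 873 - 87*(-33 + 7) - 9*(-33 + 7))/(1/49) = (8439 + 873 - 87*(-26) - 9*(-26))*49 = (8439 + 873 + 2262 + 234)*49 = 11808*49 = 578592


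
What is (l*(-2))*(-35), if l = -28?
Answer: -1960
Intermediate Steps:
(l*(-2))*(-35) = -28*(-2)*(-35) = 56*(-35) = -1960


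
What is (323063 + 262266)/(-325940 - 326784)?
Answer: -585329/652724 ≈ -0.89675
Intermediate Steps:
(323063 + 262266)/(-325940 - 326784) = 585329/(-652724) = 585329*(-1/652724) = -585329/652724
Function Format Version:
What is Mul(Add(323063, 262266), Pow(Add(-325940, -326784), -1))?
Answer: Rational(-585329, 652724) ≈ -0.89675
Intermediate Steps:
Mul(Add(323063, 262266), Pow(Add(-325940, -326784), -1)) = Mul(585329, Pow(-652724, -1)) = Mul(585329, Rational(-1, 652724)) = Rational(-585329, 652724)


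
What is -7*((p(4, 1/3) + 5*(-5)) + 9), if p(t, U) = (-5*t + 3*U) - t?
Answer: 273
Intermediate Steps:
p(t, U) = -6*t + 3*U
-7*((p(4, 1/3) + 5*(-5)) + 9) = -7*(((-6*4 + 3/3) + 5*(-5)) + 9) = -7*(((-24 + 3*(⅓)) - 25) + 9) = -7*(((-24 + 1) - 25) + 9) = -7*((-23 - 25) + 9) = -7*(-48 + 9) = -7*(-39) = 273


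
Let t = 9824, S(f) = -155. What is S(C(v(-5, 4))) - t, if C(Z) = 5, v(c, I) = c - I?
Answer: -9979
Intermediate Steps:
S(C(v(-5, 4))) - t = -155 - 1*9824 = -155 - 9824 = -9979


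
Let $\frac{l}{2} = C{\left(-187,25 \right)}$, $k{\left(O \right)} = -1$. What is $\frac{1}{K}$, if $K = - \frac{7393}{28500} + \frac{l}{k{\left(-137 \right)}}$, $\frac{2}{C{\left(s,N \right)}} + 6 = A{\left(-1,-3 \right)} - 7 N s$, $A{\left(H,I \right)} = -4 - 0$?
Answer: $- \frac{62158500}{16131733} \approx -3.8532$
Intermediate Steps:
$A{\left(H,I \right)} = -4$ ($A{\left(H,I \right)} = -4 + 0 = -4$)
$C{\left(s,N \right)} = \frac{2}{-10 - 7 N s}$ ($C{\left(s,N \right)} = \frac{2}{-6 - \left(4 + 7 N s\right)} = \frac{2}{-10 - 7 N s}$)
$l = \frac{4}{32715}$ ($l = 2 \left(- \frac{2}{10 + 7 \cdot 25 \left(-187\right)}\right) = 2 \left(- \frac{2}{10 - 32725}\right) = 2 \left(- \frac{2}{-32715}\right) = 2 \left(\left(-2\right) \left(- \frac{1}{32715}\right)\right) = 2 \cdot \frac{2}{32715} = \frac{4}{32715} \approx 0.00012227$)
$K = - \frac{16131733}{62158500}$ ($K = - \frac{7393}{28500} + \frac{4}{32715 \left(-1\right)} = \left(-7393\right) \frac{1}{28500} + \frac{4}{32715} \left(-1\right) = - \frac{7393}{28500} - \frac{4}{32715} = - \frac{16131733}{62158500} \approx -0.25953$)
$\frac{1}{K} = \frac{1}{- \frac{16131733}{62158500}} = - \frac{62158500}{16131733}$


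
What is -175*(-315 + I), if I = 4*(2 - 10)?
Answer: 60725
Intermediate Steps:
I = -32 (I = 4*(-8) = -32)
-175*(-315 + I) = -175*(-315 - 32) = -175*(-347) = 60725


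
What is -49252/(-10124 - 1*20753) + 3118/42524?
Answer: 156476181/93786682 ≈ 1.6684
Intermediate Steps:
-49252/(-10124 - 1*20753) + 3118/42524 = -49252/(-10124 - 20753) + 3118*(1/42524) = -49252/(-30877) + 1559/21262 = -49252*(-1/30877) + 1559/21262 = 7036/4411 + 1559/21262 = 156476181/93786682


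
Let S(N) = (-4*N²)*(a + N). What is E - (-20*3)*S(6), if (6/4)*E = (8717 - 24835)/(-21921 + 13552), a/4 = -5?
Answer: 3036974956/25107 ≈ 1.2096e+5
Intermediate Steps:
a = -20 (a = 4*(-5) = -20)
S(N) = -4*N²*(-20 + N) (S(N) = (-4*N²)*(-20 + N) = -4*N²*(-20 + N))
E = 32236/25107 (E = 2*((8717 - 24835)/(-21921 + 13552))/3 = 2*(-16118/(-8369))/3 = 2*(-16118*(-1/8369))/3 = (⅔)*(16118/8369) = 32236/25107 ≈ 1.2839)
E - (-20*3)*S(6) = 32236/25107 - (-20*3)*4*6²*(20 - 1*6) = 32236/25107 - (-60)*4*36*(20 - 6) = 32236/25107 - (-60)*4*36*14 = 32236/25107 - (-60)*2016 = 32236/25107 - 1*(-120960) = 32236/25107 + 120960 = 3036974956/25107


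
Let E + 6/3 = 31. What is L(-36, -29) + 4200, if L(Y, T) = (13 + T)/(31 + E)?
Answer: 62996/15 ≈ 4199.7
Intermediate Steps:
E = 29 (E = -2 + 31 = 29)
L(Y, T) = 13/60 + T/60 (L(Y, T) = (13 + T)/(31 + 29) = (13 + T)/60 = (13 + T)*(1/60) = 13/60 + T/60)
L(-36, -29) + 4200 = (13/60 + (1/60)*(-29)) + 4200 = (13/60 - 29/60) + 4200 = -4/15 + 4200 = 62996/15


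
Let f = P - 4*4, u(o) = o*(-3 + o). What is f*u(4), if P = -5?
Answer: -84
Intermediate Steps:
f = -21 (f = -5 - 4*4 = -5 - 16 = -21)
f*u(4) = -84*(-3 + 4) = -84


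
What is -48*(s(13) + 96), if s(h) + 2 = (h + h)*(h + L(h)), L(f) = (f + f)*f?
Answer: -442560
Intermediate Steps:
L(f) = 2*f² (L(f) = (2*f)*f = 2*f²)
s(h) = -2 + 2*h*(h + 2*h²) (s(h) = -2 + (h + h)*(h + 2*h²) = -2 + (2*h)*(h + 2*h²) = -2 + 2*h*(h + 2*h²))
-48*(s(13) + 96) = -48*((-2 + 2*13² + 4*13³) + 96) = -48*((-2 + 2*169 + 4*2197) + 96) = -48*((-2 + 338 + 8788) + 96) = -48*(9124 + 96) = -48*9220 = -442560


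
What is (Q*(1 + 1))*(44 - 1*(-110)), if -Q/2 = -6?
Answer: 3696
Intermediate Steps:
Q = 12 (Q = -2*(-6) = 12)
(Q*(1 + 1))*(44 - 1*(-110)) = (12*(1 + 1))*(44 - 1*(-110)) = (12*2)*(44 + 110) = 24*154 = 3696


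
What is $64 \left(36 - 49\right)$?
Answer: $-832$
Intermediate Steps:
$64 \left(36 - 49\right) = 64 \left(-13\right) = -832$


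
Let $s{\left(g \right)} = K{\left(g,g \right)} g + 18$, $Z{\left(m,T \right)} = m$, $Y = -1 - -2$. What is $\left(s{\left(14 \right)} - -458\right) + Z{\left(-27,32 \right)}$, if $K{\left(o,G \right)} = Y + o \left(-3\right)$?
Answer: $-125$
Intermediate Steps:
$Y = 1$ ($Y = -1 + 2 = 1$)
$K{\left(o,G \right)} = 1 - 3 o$ ($K{\left(o,G \right)} = 1 + o \left(-3\right) = 1 - 3 o$)
$s{\left(g \right)} = 18 + g \left(1 - 3 g\right)$ ($s{\left(g \right)} = \left(1 - 3 g\right) g + 18 = g \left(1 - 3 g\right) + 18 = 18 + g \left(1 - 3 g\right)$)
$\left(s{\left(14 \right)} - -458\right) + Z{\left(-27,32 \right)} = \left(\left(18 - 14 \left(-1 + 3 \cdot 14\right)\right) - -458\right) - 27 = \left(\left(18 - 14 \left(-1 + 42\right)\right) + \left(-10 + 468\right)\right) - 27 = \left(\left(18 - 14 \cdot 41\right) + 458\right) - 27 = \left(\left(18 - 574\right) + 458\right) - 27 = \left(-556 + 458\right) - 27 = -98 - 27 = -125$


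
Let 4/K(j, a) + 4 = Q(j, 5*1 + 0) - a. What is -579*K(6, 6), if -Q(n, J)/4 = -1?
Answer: 386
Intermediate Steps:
Q(n, J) = 4 (Q(n, J) = -4*(-1) = 4)
K(j, a) = -4/a (K(j, a) = 4/(-4 + (4 - a)) = 4/((-a)) = 4*(-1/a) = -4/a)
-579*K(6, 6) = -(-2316)/6 = -579*(-⅔) = 386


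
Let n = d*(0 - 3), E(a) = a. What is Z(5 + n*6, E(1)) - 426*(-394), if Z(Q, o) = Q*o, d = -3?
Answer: 167903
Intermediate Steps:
n = 9 (n = -3*(0 - 3) = -3*(-3) = 9)
Z(5 + n*6, E(1)) - 426*(-394) = (5 + 9*6)*1 - 426*(-394) = (5 + 54)*1 + 167844 = 59*1 + 167844 = 59 + 167844 = 167903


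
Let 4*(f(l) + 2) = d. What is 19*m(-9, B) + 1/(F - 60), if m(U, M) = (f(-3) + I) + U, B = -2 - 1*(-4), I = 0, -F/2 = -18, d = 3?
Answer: -4675/24 ≈ -194.79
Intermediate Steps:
f(l) = -5/4 (f(l) = -2 + (¼)*3 = -2 + ¾ = -5/4)
F = 36 (F = -2*(-18) = 36)
B = 2 (B = -2 + 4 = 2)
m(U, M) = -5/4 + U (m(U, M) = (-5/4 + 0) + U = -5/4 + U)
19*m(-9, B) + 1/(F - 60) = 19*(-5/4 - 9) + 1/(36 - 60) = 19*(-41/4) + 1/(-24) = -779/4 - 1/24 = -4675/24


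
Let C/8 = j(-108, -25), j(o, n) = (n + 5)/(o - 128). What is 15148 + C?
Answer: 893772/59 ≈ 15149.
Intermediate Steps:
j(o, n) = (5 + n)/(-128 + o)
C = 40/59 (C = 8*((5 - 25)/(-128 - 108)) = 8*(-20/(-236)) = 8*(-1/236*(-20)) = 8*(5/59) = 40/59 ≈ 0.67797)
15148 + C = 15148 + 40/59 = 893772/59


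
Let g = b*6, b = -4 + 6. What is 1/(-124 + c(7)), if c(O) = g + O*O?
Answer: -1/63 ≈ -0.015873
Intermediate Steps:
b = 2
g = 12 (g = 2*6 = 12)
c(O) = 12 + O² (c(O) = 12 + O*O = 12 + O²)
1/(-124 + c(7)) = 1/(-124 + (12 + 7²)) = 1/(-124 + (12 + 49)) = 1/(-124 + 61) = 1/(-63) = -1/63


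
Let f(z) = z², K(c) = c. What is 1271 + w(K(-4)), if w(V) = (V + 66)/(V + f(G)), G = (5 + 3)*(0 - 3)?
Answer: 363537/286 ≈ 1271.1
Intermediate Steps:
G = -24 (G = 8*(-3) = -24)
w(V) = (66 + V)/(576 + V) (w(V) = (V + 66)/(V + (-24)²) = (66 + V)/(V + 576) = (66 + V)/(576 + V))
1271 + w(K(-4)) = 1271 + (66 - 4)/(576 - 4) = 1271 + 62/572 = 1271 + (1/572)*62 = 1271 + 31/286 = 363537/286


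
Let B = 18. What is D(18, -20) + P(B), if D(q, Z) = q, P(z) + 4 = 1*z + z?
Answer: 50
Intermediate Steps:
P(z) = -4 + 2*z (P(z) = -4 + (1*z + z) = -4 + (z + z) = -4 + 2*z)
D(18, -20) + P(B) = 18 + (-4 + 2*18) = 18 + (-4 + 36) = 18 + 32 = 50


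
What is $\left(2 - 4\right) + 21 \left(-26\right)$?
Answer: $-548$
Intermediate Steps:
$\left(2 - 4\right) + 21 \left(-26\right) = \left(2 - 4\right) - 546 = -2 - 546 = -548$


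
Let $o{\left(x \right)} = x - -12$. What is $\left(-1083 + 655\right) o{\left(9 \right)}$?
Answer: $-8988$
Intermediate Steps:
$o{\left(x \right)} = 12 + x$ ($o{\left(x \right)} = x + 12 = 12 + x$)
$\left(-1083 + 655\right) o{\left(9 \right)} = \left(-1083 + 655\right) \left(12 + 9\right) = \left(-428\right) 21 = -8988$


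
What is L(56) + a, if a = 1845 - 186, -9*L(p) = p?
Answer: 14875/9 ≈ 1652.8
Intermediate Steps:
L(p) = -p/9
a = 1659
L(56) + a = -⅑*56 + 1659 = -56/9 + 1659 = 14875/9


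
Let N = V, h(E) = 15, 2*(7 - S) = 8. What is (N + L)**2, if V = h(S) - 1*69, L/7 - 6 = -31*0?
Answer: 144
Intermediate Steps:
S = 3 (S = 7 - 1/2*8 = 7 - 4 = 3)
L = 42 (L = 42 + 7*(-31*0) = 42 + 7*0 = 42 + 0 = 42)
V = -54 (V = 15 - 1*69 = 15 - 69 = -54)
N = -54
(N + L)**2 = (-54 + 42)**2 = (-12)**2 = 144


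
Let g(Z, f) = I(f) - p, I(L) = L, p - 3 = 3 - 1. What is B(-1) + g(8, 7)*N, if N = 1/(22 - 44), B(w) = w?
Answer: -12/11 ≈ -1.0909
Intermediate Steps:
p = 5 (p = 3 + (3 - 1) = 3 + 2 = 5)
g(Z, f) = -5 + f (g(Z, f) = f - 1*5 = f - 5 = -5 + f)
N = -1/22 (N = 1/(-22) = -1/22 ≈ -0.045455)
B(-1) + g(8, 7)*N = -1 + (-5 + 7)*(-1/22) = -1 + 2*(-1/22) = -1 - 1/11 = -12/11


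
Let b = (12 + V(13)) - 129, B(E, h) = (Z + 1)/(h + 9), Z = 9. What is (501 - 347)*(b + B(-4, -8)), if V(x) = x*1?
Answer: -14476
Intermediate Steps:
V(x) = x
B(E, h) = 10/(9 + h) (B(E, h) = (9 + 1)/(h + 9) = 10/(9 + h))
b = -104 (b = (12 + 13) - 129 = 25 - 129 = -104)
(501 - 347)*(b + B(-4, -8)) = (501 - 347)*(-104 + 10/(9 - 8)) = 154*(-104 + 10/1) = 154*(-104 + 10*1) = 154*(-104 + 10) = 154*(-94) = -14476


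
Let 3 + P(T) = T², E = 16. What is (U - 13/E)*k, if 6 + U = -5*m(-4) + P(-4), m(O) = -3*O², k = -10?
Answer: -19695/8 ≈ -2461.9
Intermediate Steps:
P(T) = -3 + T²
U = 247 (U = -6 + (-(-15)*(-4)² + (-3 + (-4)²)) = -6 + (-(-15)*16 + (-3 + 16)) = -6 + (-5*(-48) + 13) = -6 + (240 + 13) = -6 + 253 = 247)
(U - 13/E)*k = (247 - 13/16)*(-10) = (3939/16)*(-10) = -19695/8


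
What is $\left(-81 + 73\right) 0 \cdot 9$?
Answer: $0$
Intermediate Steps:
$\left(-81 + 73\right) 0 \cdot 9 = \left(-8\right) 0 = 0$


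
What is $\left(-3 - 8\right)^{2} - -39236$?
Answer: $39357$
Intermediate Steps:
$\left(-3 - 8\right)^{2} - -39236 = \left(-11\right)^{2} + 39236 = 121 + 39236 = 39357$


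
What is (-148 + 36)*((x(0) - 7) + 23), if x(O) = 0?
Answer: -1792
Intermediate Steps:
(-148 + 36)*((x(0) - 7) + 23) = (-148 + 36)*((0 - 7) + 23) = -112*(-7 + 23) = -112*16 = -1792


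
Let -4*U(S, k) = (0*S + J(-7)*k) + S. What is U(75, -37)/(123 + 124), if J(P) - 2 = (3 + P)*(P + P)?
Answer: 109/52 ≈ 2.0962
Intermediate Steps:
J(P) = 2 + 2*P*(3 + P) (J(P) = 2 + (3 + P)*(P + P) = 2 + (3 + P)*(2*P) = 2 + 2*P*(3 + P))
U(S, k) = -29*k/2 - S/4 (U(S, k) = -((0*S + (2 + 2*(-7)² + 6*(-7))*k) + S)/4 = -((0 + (2 + 2*49 - 42)*k) + S)/4 = -((0 + (2 + 98 - 42)*k) + S)/4 = -((0 + 58*k) + S)/4 = -(58*k + S)/4 = -(S + 58*k)/4 = -29*k/2 - S/4)
U(75, -37)/(123 + 124) = (-29/2*(-37) - ¼*75)/(123 + 124) = (1073/2 - 75/4)/247 = (2071/4)*(1/247) = 109/52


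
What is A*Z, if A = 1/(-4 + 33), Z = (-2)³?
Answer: -8/29 ≈ -0.27586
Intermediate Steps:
Z = -8
A = 1/29 ≈ 0.034483
A*Z = (1/29)*(-8) = -8/29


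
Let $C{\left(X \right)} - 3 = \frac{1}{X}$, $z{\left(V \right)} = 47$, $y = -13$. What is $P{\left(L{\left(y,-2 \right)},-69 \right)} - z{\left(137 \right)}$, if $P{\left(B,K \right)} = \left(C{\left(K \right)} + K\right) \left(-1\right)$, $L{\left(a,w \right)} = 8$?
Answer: $\frac{1312}{69} \approx 19.014$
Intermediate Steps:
$C{\left(X \right)} = 3 + \frac{1}{X}$
$P{\left(B,K \right)} = -3 - K - \frac{1}{K}$ ($P{\left(B,K \right)} = \left(\left(3 + \frac{1}{K}\right) + K\right) \left(-1\right) = \left(3 + K + \frac{1}{K}\right) \left(-1\right) = -3 - K - \frac{1}{K}$)
$P{\left(L{\left(y,-2 \right)},-69 \right)} - z{\left(137 \right)} = \left(-3 - -69 - \frac{1}{-69}\right) - 47 = \left(-3 + 69 - - \frac{1}{69}\right) - 47 = \left(-3 + 69 + \frac{1}{69}\right) - 47 = \frac{4555}{69} - 47 = \frac{1312}{69}$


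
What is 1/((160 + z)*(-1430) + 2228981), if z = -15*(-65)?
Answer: 1/605931 ≈ 1.6504e-6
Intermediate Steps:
z = 975
1/((160 + z)*(-1430) + 2228981) = 1/((160 + 975)*(-1430) + 2228981) = 1/(1135*(-1430) + 2228981) = 1/(-1623050 + 2228981) = 1/605931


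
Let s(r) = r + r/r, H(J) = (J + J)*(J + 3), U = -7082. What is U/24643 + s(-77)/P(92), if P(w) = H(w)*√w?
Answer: -7082/24643 - √23/10580 ≈ -0.28784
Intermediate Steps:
H(J) = 2*J*(3 + J) (H(J) = (2*J)*(3 + J) = 2*J*(3 + J))
s(r) = 1 + r (s(r) = r + 1 = 1 + r)
P(w) = 2*w^(3/2)*(3 + w) (P(w) = (2*w*(3 + w))*√w = 2*w^(3/2)*(3 + w))
U/24643 + s(-77)/P(92) = -7082/24643 + (1 - 77)/((2*92^(3/2)*(3 + 92))) = -7082*1/24643 - 76*√23/804080 = -7082/24643 - 76*√23/804080 = -7082/24643 - √23/10580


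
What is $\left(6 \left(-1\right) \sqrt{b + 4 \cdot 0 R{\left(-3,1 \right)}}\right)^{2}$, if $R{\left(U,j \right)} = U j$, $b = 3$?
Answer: $108$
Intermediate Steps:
$\left(6 \left(-1\right) \sqrt{b + 4 \cdot 0 R{\left(-3,1 \right)}}\right)^{2} = \left(6 \left(-1\right) \sqrt{3 + 4 \cdot 0 \left(\left(-3\right) 1\right)}\right)^{2} = \left(- 6 \sqrt{3 + 0 \left(-3\right)}\right)^{2} = \left(- 6 \sqrt{3 + 0}\right)^{2} = \left(- 6 \sqrt{3}\right)^{2} = 108$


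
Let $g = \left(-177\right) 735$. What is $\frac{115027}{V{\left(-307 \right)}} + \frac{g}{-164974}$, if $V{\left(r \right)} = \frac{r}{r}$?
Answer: $\frac{18976594393}{164974} \approx 1.1503 \cdot 10^{5}$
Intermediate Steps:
$V{\left(r \right)} = 1$
$g = -130095$
$\frac{115027}{V{\left(-307 \right)}} + \frac{g}{-164974} = \frac{115027}{1} - \frac{130095}{-164974} = 115027 \cdot 1 - - \frac{130095}{164974} = 115027 + \frac{130095}{164974} = \frac{18976594393}{164974}$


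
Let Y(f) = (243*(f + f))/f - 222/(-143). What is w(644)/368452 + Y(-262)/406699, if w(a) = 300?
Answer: 10783965135/5357103893141 ≈ 0.0020130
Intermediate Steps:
Y(f) = 69720/143 (Y(f) = (243*(2*f))/f - 222*(-1/143) = (486*f)/f + 222/143 = 486 + 222/143 = 69720/143)
w(644)/368452 + Y(-262)/406699 = 300/368452 + (69720/143)/406699 = 300*(1/368452) + (69720/143)*(1/406699) = 75/92113 + 69720/58157957 = 10783965135/5357103893141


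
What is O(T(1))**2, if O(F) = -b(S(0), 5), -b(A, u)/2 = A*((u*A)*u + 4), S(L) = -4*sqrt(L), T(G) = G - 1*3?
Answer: 0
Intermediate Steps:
T(G) = -3 + G (T(G) = G - 3 = -3 + G)
b(A, u) = -2*A*(4 + A*u**2) (b(A, u) = -2*A*((u*A)*u + 4) = -2*A*((A*u)*u + 4) = -2*A*(A*u**2 + 4) = -2*A*(4 + A*u**2))
O(F) = 0 (O(F) = -(-2)*(-4*sqrt(0))*(4 - 4*sqrt(0)*5**2) = -(-2)*(-4*0)*(4 - 4*0*25) = -(-2)*0*(4 + 0*25) = -(-2)*0*(4 + 0) = -(-2)*0*4 = -1*0 = 0)
O(T(1))**2 = 0**2 = 0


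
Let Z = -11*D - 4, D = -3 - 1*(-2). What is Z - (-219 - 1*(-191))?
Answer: 35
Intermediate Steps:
D = -1 (D = -3 + 2 = -1)
Z = 7 (Z = -11*(-1) - 4 = 11 - 4 = 7)
Z - (-219 - 1*(-191)) = 7 - (-219 - 1*(-191)) = 7 - (-219 + 191) = 7 - 1*(-28) = 7 + 28 = 35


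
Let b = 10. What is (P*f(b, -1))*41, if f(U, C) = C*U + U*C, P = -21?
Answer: 17220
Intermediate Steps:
f(U, C) = 2*C*U (f(U, C) = C*U + C*U = 2*C*U)
(P*f(b, -1))*41 = -42*(-1)*10*41 = -21*(-20)*41 = 420*41 = 17220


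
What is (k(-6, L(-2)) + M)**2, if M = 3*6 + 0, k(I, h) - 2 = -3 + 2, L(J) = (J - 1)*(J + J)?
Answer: 361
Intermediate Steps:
L(J) = 2*J*(-1 + J) (L(J) = (-1 + J)*(2*J) = 2*J*(-1 + J))
k(I, h) = 1 (k(I, h) = 2 + (-3 + 2) = 2 - 1 = 1)
M = 18 (M = 18 + 0 = 18)
(k(-6, L(-2)) + M)**2 = (1 + 18)**2 = 19**2 = 361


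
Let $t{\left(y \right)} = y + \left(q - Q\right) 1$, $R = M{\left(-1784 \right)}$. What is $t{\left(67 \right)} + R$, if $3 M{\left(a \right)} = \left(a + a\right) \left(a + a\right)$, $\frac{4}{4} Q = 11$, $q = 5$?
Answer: $\frac{12730807}{3} \approx 4.2436 \cdot 10^{6}$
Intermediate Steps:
$Q = 11$
$M{\left(a \right)} = \frac{4 a^{2}}{3}$ ($M{\left(a \right)} = \frac{\left(a + a\right) \left(a + a\right)}{3} = \frac{2 a 2 a}{3} = \frac{4 a^{2}}{3}$)
$R = \frac{12730624}{3}$ ($R = \frac{4 \left(-1784\right)^{2}}{3} = \frac{4}{3} \cdot 3182656 = \frac{12730624}{3} \approx 4.2435 \cdot 10^{6}$)
$t{\left(y \right)} = -6 + y$ ($t{\left(y \right)} = y + \left(5 - 11\right) 1 = y - 6 = -6 + y$)
$t{\left(67 \right)} + R = \left(-6 + 67\right) + \frac{12730624}{3} = 61 + \frac{12730624}{3} = \frac{12730807}{3}$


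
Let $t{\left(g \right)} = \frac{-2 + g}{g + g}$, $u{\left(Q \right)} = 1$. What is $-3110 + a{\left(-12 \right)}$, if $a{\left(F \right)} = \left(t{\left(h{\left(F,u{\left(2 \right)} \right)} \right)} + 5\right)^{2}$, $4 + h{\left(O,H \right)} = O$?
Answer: $- \frac{788239}{256} \approx -3079.1$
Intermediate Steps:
$h{\left(O,H \right)} = -4 + O$
$t{\left(g \right)} = \frac{-2 + g}{2 g}$
$a{\left(F \right)} = \left(5 + \frac{-6 + F}{2 \left(-4 + F\right)}\right)^{2}$ ($a{\left(F \right)} = \left(\frac{-2 + \left(-4 + F\right)}{2 \left(-4 + F\right)} + 5\right)^{2} = \left(\frac{-6 + F}{2 \left(-4 + F\right)} + 5\right)^{2} = \left(5 + \frac{-6 + F}{2 \left(-4 + F\right)}\right)^{2}$)
$-3110 + a{\left(-12 \right)} = -3110 + \frac{\left(-46 + 11 \left(-12\right)\right)^{2}}{4 \left(-4 - 12\right)^{2}} = -3110 + \frac{\left(-46 - 132\right)^{2}}{4 \cdot 256} = -3110 + \frac{1}{4} \left(-178\right)^{2} \cdot \frac{1}{256} = -3110 + \frac{1}{4} \cdot 31684 \cdot \frac{1}{256} = -3110 + \frac{7921}{256} = - \frac{788239}{256}$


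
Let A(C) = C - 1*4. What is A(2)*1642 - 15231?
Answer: -18515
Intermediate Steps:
A(C) = -4 + C (A(C) = C - 4 = -4 + C)
A(2)*1642 - 15231 = (-4 + 2)*1642 - 15231 = -2*1642 - 15231 = -3284 - 15231 = -18515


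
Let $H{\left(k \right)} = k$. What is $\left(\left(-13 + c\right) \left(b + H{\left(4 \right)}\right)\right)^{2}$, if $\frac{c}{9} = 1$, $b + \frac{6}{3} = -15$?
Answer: $2704$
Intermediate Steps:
$b = -17$ ($b = -2 - 15 = -17$)
$c = 9$ ($c = 9 \cdot 1 = 9$)
$\left(\left(-13 + c\right) \left(b + H{\left(4 \right)}\right)\right)^{2} = \left(\left(-13 + 9\right) \left(-17 + 4\right)\right)^{2} = \left(\left(-4\right) \left(-13\right)\right)^{2} = 52^{2} = 2704$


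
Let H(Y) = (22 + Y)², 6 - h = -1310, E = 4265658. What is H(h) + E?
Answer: 6055902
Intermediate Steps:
h = 1316 (h = 6 - 1*(-1310) = 6 + 1310 = 1316)
H(h) + E = (22 + 1316)² + 4265658 = 1338² + 4265658 = 1790244 + 4265658 = 6055902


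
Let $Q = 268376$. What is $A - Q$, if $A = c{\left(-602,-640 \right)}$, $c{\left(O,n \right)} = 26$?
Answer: $-268350$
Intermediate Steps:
$A = 26$
$A - Q = 26 - 268376 = -268350$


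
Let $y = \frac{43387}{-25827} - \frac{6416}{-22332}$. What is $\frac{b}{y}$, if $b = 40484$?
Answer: $- \frac{648608292916}{22311457} \approx -29071.0$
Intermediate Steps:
$y = - \frac{22311457}{16021349}$ ($y = 43387 \left(- \frac{1}{25827}\right) - - \frac{1604}{5583} = - \frac{43387}{25827} + \frac{1604}{5583} = - \frac{22311457}{16021349} \approx -1.3926$)
$\frac{b}{y} = \frac{40484}{- \frac{22311457}{16021349}} = 40484 \left(- \frac{16021349}{22311457}\right) = - \frac{648608292916}{22311457}$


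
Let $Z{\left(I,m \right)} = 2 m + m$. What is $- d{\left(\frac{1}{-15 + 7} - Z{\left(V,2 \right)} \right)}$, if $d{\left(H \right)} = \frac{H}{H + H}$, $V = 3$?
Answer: $- \frac{1}{2} \approx -0.5$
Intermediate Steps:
$Z{\left(I,m \right)} = 3 m$
$d{\left(H \right)} = \frac{1}{2}$ ($d{\left(H \right)} = \frac{H}{2 H} = \frac{1}{2 H} H = \frac{1}{2}$)
$- d{\left(\frac{1}{-15 + 7} - Z{\left(V,2 \right)} \right)} = \left(-1\right) \frac{1}{2} = - \frac{1}{2}$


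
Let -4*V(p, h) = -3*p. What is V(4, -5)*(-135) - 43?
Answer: -448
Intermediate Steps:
V(p, h) = 3*p/4 (V(p, h) = -(-3)*p/4 = 3*p/4)
V(4, -5)*(-135) - 43 = ((¾)*4)*(-135) - 43 = 3*(-135) - 43 = -405 - 43 = -448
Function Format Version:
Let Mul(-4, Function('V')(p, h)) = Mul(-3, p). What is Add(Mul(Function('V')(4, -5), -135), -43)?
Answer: -448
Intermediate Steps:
Function('V')(p, h) = Mul(Rational(3, 4), p) (Function('V')(p, h) = Mul(Rational(-1, 4), Mul(-3, p)) = Mul(Rational(3, 4), p))
Add(Mul(Function('V')(4, -5), -135), -43) = Add(Mul(Mul(Rational(3, 4), 4), -135), -43) = Add(Mul(3, -135), -43) = Add(-405, -43) = -448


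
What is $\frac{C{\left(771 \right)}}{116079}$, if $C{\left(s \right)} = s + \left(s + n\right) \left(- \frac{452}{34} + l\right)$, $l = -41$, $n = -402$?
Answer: $- \frac{109160}{657781} \approx -0.16595$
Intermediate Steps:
$C{\left(s \right)} = \frac{371046}{17} - \frac{906 s}{17}$ ($C{\left(s \right)} = s + \left(s - 402\right) \left(- \frac{452}{34} - 41\right) = s + \left(-402 + s\right) \left(\left(-452\right) \frac{1}{34} - 41\right) = s + \left(-402 + s\right) \left(- \frac{226}{17} - 41\right) = s + \left(-402 + s\right) \left(- \frac{923}{17}\right) = s - \left(- \frac{371046}{17} + \frac{923 s}{17}\right) = \frac{371046}{17} - \frac{906 s}{17}$)
$\frac{C{\left(771 \right)}}{116079} = \frac{\frac{371046}{17} - \frac{698526}{17}}{116079} = \left(\frac{371046}{17} - \frac{698526}{17}\right) \frac{1}{116079} = \left(- \frac{327480}{17}\right) \frac{1}{116079} = - \frac{109160}{657781}$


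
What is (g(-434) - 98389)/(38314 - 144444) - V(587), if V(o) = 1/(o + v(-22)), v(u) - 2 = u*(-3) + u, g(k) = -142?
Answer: 62263993/67180290 ≈ 0.92682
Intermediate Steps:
v(u) = 2 - 2*u (v(u) = 2 + (u*(-3) + u) = 2 + (-3*u + u) = 2 - 2*u)
V(o) = 1/(46 + o) (V(o) = 1/(o + (2 - 2*(-22))) = 1/(o + (2 + 44)) = 1/(o + 46) = 1/(46 + o))
(g(-434) - 98389)/(38314 - 144444) - V(587) = (-142 - 98389)/(38314 - 144444) - 1/(46 + 587) = -98531/(-106130) - 1/633 = -98531*(-1/106130) - 1*1/633 = 98531/106130 - 1/633 = 62263993/67180290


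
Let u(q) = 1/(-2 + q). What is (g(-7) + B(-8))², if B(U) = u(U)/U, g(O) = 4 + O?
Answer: 57121/6400 ≈ 8.9252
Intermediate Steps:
B(U) = 1/(U*(-2 + U)) (B(U) = 1/((-2 + U)*U) = 1/(U*(-2 + U)))
(g(-7) + B(-8))² = ((4 - 7) + 1/((-8)*(-2 - 8)))² = (-3 - ⅛/(-10))² = (-3 - ⅛*(-⅒))² = (-3 + 1/80)² = (-239/80)² = 57121/6400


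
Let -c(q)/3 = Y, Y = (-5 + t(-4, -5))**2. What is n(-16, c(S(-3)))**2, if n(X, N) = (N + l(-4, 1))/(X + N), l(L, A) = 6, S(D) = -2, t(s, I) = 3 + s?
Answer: 2601/3844 ≈ 0.67664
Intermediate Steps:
Y = 36 (Y = (-5 + (3 - 4))**2 = (-5 - 1)**2 = (-6)**2 = 36)
c(q) = -108 (c(q) = -3*36 = -108)
n(X, N) = (6 + N)/(N + X) (n(X, N) = (N + 6)/(X + N) = (6 + N)/(N + X))
n(-16, c(S(-3)))**2 = ((6 - 108)/(-108 - 16))**2 = (-102/(-124))**2 = (-1/124*(-102))**2 = (51/62)**2 = 2601/3844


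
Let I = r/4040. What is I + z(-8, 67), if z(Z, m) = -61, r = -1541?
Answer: -247981/4040 ≈ -61.381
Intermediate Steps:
I = -1541/4040 ≈ -0.38144
I + z(-8, 67) = -1541/4040 - 61 = -247981/4040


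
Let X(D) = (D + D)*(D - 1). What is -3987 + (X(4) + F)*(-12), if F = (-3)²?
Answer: -4383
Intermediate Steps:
F = 9
X(D) = 2*D*(-1 + D) (X(D) = (2*D)*(-1 + D) = 2*D*(-1 + D))
-3987 + (X(4) + F)*(-12) = -3987 + (2*4*(-1 + 4) + 9)*(-12) = -3987 + (2*4*3 + 9)*(-12) = -3987 + (24 + 9)*(-12) = -3987 + 33*(-12) = -3987 - 396 = -4383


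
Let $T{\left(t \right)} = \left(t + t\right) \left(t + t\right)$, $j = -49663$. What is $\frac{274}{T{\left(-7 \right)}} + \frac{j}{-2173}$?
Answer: $\frac{5164675}{212954} \approx 24.253$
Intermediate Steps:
$T{\left(t \right)} = 4 t^{2}$ ($T{\left(t \right)} = 2 t 2 t = 4 t^{2}$)
$\frac{274}{T{\left(-7 \right)}} + \frac{j}{-2173} = \frac{274}{4 \left(-7\right)^{2}} - \frac{49663}{-2173} = \frac{274}{4 \cdot 49} - - \frac{49663}{2173} = \frac{274}{196} + \frac{49663}{2173} = 274 \cdot \frac{1}{196} + \frac{49663}{2173} = \frac{137}{98} + \frac{49663}{2173} = \frac{5164675}{212954}$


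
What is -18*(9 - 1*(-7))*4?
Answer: -1152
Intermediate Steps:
-18*(9 - 1*(-7))*4 = -18*(9 + 7)*4 = -18*16*4 = -288*4 = -1152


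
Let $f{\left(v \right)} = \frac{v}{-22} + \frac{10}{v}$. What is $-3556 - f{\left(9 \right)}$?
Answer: $- \frac{704227}{198} \approx -3556.7$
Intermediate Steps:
$f{\left(v \right)} = \frac{10}{v} - \frac{v}{22}$ ($f{\left(v \right)} = v \left(- \frac{1}{22}\right) + \frac{10}{v} = - \frac{v}{22} + \frac{10}{v} = \frac{10}{v} - \frac{v}{22}$)
$-3556 - f{\left(9 \right)} = -3556 - \left(\frac{10}{9} - \frac{9}{22}\right) = -3556 - \frac{139}{198} = - \frac{704227}{198}$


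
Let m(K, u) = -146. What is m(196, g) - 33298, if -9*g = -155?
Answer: -33444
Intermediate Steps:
g = 155/9 (g = -1/9*(-155) = 155/9 ≈ 17.222)
m(196, g) - 33298 = -146 - 33298 = -33444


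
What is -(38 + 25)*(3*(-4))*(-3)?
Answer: -2268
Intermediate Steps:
-(38 + 25)*(3*(-4))*(-3) = -63*(-12*(-3)) = -63*36 = -1*2268 = -2268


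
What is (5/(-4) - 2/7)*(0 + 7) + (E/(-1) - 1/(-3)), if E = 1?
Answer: -137/12 ≈ -11.417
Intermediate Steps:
(5/(-4) - 2/7)*(0 + 7) + (E/(-1) - 1/(-3)) = (5/(-4) - 2/7)*(0 + 7) + (1/(-1) - 1/(-3)) = (5*(-¼) - 2*⅐)*7 + (1*(-1) - 1*(-⅓)) = (-5/4 - 2/7)*7 + (-1 + ⅓) = -43/28*7 - ⅔ = -43/4 - ⅔ = -137/12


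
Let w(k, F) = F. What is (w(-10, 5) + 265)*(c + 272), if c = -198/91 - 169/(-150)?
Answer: 33286311/455 ≈ 73157.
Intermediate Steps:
c = -14321/13650 (c = -198*1/91 - 169*(-1/150) = -198/91 + 169/150 = -14321/13650 ≈ -1.0492)
(w(-10, 5) + 265)*(c + 272) = (5 + 265)*(-14321/13650 + 272) = 270*(3698479/13650) = 33286311/455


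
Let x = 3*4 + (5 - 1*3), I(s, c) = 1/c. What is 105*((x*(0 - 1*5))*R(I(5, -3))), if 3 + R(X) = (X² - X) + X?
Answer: 63700/3 ≈ 21233.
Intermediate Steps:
R(X) = -3 + X² (R(X) = -3 + ((X² - X) + X) = -3 + X²)
x = 14 (x = 12 + (5 - 3) = 12 + 2 = 14)
105*((x*(0 - 1*5))*R(I(5, -3))) = 105*((14*(0 - 1*5))*(-3 + (1/(-3))²)) = 105*((14*(0 - 5))*(-3 + (-⅓)²)) = 105*((14*(-5))*(-3 + ⅑)) = 105*(-70*(-26/9)) = 105*(1820/9) = 63700/3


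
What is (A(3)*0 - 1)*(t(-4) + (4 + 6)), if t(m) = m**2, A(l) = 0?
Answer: -26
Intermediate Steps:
(A(3)*0 - 1)*(t(-4) + (4 + 6)) = (0*0 - 1)*((-4)**2 + (4 + 6)) = (0 - 1)*(16 + 10) = -1*26 = -26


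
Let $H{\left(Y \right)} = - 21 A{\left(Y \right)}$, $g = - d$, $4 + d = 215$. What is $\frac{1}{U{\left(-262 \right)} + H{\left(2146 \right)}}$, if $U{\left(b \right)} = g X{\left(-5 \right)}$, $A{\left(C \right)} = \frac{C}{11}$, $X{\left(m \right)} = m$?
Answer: $- \frac{11}{33461} \approx -0.00032874$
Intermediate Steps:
$d = 211$ ($d = -4 + 215 = 211$)
$g = -211$ ($g = \left(-1\right) 211 = -211$)
$A{\left(C \right)} = \frac{C}{11}$ ($A{\left(C \right)} = C \frac{1}{11} = \frac{C}{11}$)
$H{\left(Y \right)} = - \frac{21 Y}{11}$ ($H{\left(Y \right)} = - 21 \frac{Y}{11} = - \frac{21 Y}{11}$)
$U{\left(b \right)} = 1055$ ($U{\left(b \right)} = \left(-211\right) \left(-5\right) = 1055$)
$\frac{1}{U{\left(-262 \right)} + H{\left(2146 \right)}} = \frac{1}{1055 - \frac{45066}{11}} = \frac{1}{- \frac{33461}{11}} = - \frac{11}{33461}$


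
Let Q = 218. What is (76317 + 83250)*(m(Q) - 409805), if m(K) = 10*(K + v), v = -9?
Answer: -65057859405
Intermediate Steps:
m(K) = -90 + 10*K (m(K) = 10*(K - 9) = 10*(-9 + K) = -90 + 10*K)
(76317 + 83250)*(m(Q) - 409805) = (76317 + 83250)*((-90 + 10*218) - 409805) = 159567*((-90 + 2180) - 409805) = 159567*(2090 - 409805) = 159567*(-407715) = -65057859405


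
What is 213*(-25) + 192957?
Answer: 187632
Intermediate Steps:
213*(-25) + 192957 = -5325 + 192957 = 187632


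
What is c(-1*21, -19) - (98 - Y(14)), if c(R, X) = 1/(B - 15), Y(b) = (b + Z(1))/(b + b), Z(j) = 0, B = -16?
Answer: -6047/62 ≈ -97.532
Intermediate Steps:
Y(b) = ½ (Y(b) = (b + 0)/(b + b) = b/((2*b)) = b*(1/(2*b)) = ½)
c(R, X) = -1/31 (c(R, X) = 1/(-16 - 15) = 1/(-31) = -1/31)
c(-1*21, -19) - (98 - Y(14)) = -1/31 - (98 - 1*½) = -1/31 - (98 - ½) = -1/31 - 1*195/2 = -1/31 - 195/2 = -6047/62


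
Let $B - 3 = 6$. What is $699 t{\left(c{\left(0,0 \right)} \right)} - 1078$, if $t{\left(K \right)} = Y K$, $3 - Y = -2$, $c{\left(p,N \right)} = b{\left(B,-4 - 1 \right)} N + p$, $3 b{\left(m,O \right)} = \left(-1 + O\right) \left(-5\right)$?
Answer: $-1078$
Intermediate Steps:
$B = 9$ ($B = 3 + 6 = 9$)
$b{\left(m,O \right)} = \frac{5}{3} - \frac{5 O}{3}$ ($b{\left(m,O \right)} = \frac{\left(-1 + O\right) \left(-5\right)}{3} = \frac{5 - 5 O}{3} = \frac{5}{3} - \frac{5 O}{3}$)
$c{\left(p,N \right)} = p + 10 N$ ($c{\left(p,N \right)} = \left(\frac{5}{3} - \frac{5 \left(-4 - 1\right)}{3}\right) N + p = \left(\frac{5}{3} - - \frac{25}{3}\right) N + p = \left(\frac{5}{3} + \frac{25}{3}\right) N + p = 10 N + p = p + 10 N$)
$Y = 5$ ($Y = 3 - -2 = 3 + 2 = 5$)
$t{\left(K \right)} = 5 K$
$699 t{\left(c{\left(0,0 \right)} \right)} - 1078 = 699 \cdot 5 \left(0 + 10 \cdot 0\right) - 1078 = 699 \cdot 5 \left(0 + 0\right) - 1078 = 699 \cdot 5 \cdot 0 - 1078 = 699 \cdot 0 - 1078 = 0 - 1078 = -1078$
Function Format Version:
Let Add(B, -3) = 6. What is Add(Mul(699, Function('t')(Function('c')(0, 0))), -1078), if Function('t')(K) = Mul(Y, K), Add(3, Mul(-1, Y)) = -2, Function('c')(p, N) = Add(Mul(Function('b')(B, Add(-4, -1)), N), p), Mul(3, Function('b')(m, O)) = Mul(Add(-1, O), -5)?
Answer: -1078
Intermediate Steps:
B = 9 (B = Add(3, 6) = 9)
Function('b')(m, O) = Add(Rational(5, 3), Mul(Rational(-5, 3), O)) (Function('b')(m, O) = Mul(Rational(1, 3), Mul(Add(-1, O), -5)) = Mul(Rational(1, 3), Add(5, Mul(-5, O))) = Add(Rational(5, 3), Mul(Rational(-5, 3), O)))
Function('c')(p, N) = Add(p, Mul(10, N)) (Function('c')(p, N) = Add(Mul(Add(Rational(5, 3), Mul(Rational(-5, 3), Add(-4, -1))), N), p) = Add(Mul(Add(Rational(5, 3), Mul(Rational(-5, 3), -5)), N), p) = Add(Mul(Add(Rational(5, 3), Rational(25, 3)), N), p) = Add(Mul(10, N), p) = Add(p, Mul(10, N)))
Y = 5 (Y = Add(3, Mul(-1, -2)) = Add(3, 2) = 5)
Function('t')(K) = Mul(5, K)
Add(Mul(699, Function('t')(Function('c')(0, 0))), -1078) = Add(Mul(699, Mul(5, Add(0, Mul(10, 0)))), -1078) = Add(Mul(699, Mul(5, Add(0, 0))), -1078) = Add(Mul(699, Mul(5, 0)), -1078) = Add(Mul(699, 0), -1078) = Add(0, -1078) = -1078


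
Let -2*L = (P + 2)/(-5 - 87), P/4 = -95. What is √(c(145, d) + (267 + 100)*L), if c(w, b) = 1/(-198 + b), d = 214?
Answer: I*√6380867/92 ≈ 27.457*I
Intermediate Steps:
P = -380 (P = 4*(-95) = -380)
L = -189/92 (L = -(-380 + 2)/(2*(-5 - 87)) = -(-189)/(-92) = -(-189)*(-1)/92 = -½*189/46 = -189/92 ≈ -2.0543)
√(c(145, d) + (267 + 100)*L) = √(1/(-198 + 214) + (267 + 100)*(-189/92)) = √(1/16 + 367*(-189/92)) = √(1/16 - 69363/92) = √(-277429/368) = I*√6380867/92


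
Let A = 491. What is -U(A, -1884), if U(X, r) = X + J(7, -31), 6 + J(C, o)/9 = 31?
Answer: -716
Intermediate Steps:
J(C, o) = 225 (J(C, o) = -54 + 9*31 = -54 + 279 = 225)
U(X, r) = 225 + X (U(X, r) = X + 225 = 225 + X)
-U(A, -1884) = -(225 + 491) = -1*716 = -716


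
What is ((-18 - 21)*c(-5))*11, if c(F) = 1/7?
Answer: -429/7 ≈ -61.286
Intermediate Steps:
c(F) = ⅐
((-18 - 21)*c(-5))*11 = ((-18 - 21)*(⅐))*11 = -39*⅐*11 = -39/7*11 = -429/7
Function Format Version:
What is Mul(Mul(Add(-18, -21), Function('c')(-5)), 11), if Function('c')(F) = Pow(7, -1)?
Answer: Rational(-429, 7) ≈ -61.286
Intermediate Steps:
Function('c')(F) = Rational(1, 7)
Mul(Mul(Add(-18, -21), Function('c')(-5)), 11) = Mul(Mul(Add(-18, -21), Rational(1, 7)), 11) = Mul(Mul(-39, Rational(1, 7)), 11) = Mul(Rational(-39, 7), 11) = Rational(-429, 7)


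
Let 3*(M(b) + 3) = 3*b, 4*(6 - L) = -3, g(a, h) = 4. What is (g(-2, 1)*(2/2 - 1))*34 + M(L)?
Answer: 15/4 ≈ 3.7500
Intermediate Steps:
L = 27/4 (L = 6 - 1/4*(-3) = 6 + 3/4 = 27/4 ≈ 6.7500)
M(b) = -3 + b (M(b) = -3 + (3*b)/3 = -3 + b)
(g(-2, 1)*(2/2 - 1))*34 + M(L) = (4*(2/2 - 1))*34 + (-3 + 27/4) = (4*(2*(1/2) - 1))*34 + 15/4 = (4*(1 - 1))*34 + 15/4 = (4*0)*34 + 15/4 = 0*34 + 15/4 = 0 + 15/4 = 15/4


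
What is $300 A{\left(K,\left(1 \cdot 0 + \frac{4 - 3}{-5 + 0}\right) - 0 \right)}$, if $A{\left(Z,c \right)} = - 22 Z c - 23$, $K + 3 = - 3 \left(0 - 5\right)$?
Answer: $8940$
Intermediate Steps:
$K = 12$ ($K = -3 - 3 \left(0 - 5\right) = -3 - -15 = -3 + 15 = 12$)
$A{\left(Z,c \right)} = -23 - 22 Z c$ ($A{\left(Z,c \right)} = - 22 Z c - 23 = -23 - 22 Z c$)
$300 A{\left(K,\left(1 \cdot 0 + \frac{4 - 3}{-5 + 0}\right) - 0 \right)} = 300 \left(-23 - 264 \left(\left(1 \cdot 0 + \frac{4 - 3}{-5 + 0}\right) - 0\right)\right) = 300 \left(-23 - 264 \left(\left(0 + 1 \frac{1}{-5}\right) + 0\right)\right) = 300 \left(-23 - 264 \left(\left(0 + 1 \left(- \frac{1}{5}\right)\right) + 0\right)\right) = 300 \left(-23 - 264 \left(\left(0 - \frac{1}{5}\right) + 0\right)\right) = 300 \left(-23 - 264 \left(- \frac{1}{5} + 0\right)\right) = 300 \left(-23 - 264 \left(- \frac{1}{5}\right)\right) = 300 \left(-23 + \frac{264}{5}\right) = 300 \cdot \frac{149}{5} = 8940$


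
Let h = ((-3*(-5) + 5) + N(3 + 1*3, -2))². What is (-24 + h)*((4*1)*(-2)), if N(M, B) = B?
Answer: -2400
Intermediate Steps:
h = 324 (h = ((-3*(-5) + 5) - 2)² = ((15 + 5) - 2)² = (20 - 2)² = 18² = 324)
(-24 + h)*((4*1)*(-2)) = (-24 + 324)*((4*1)*(-2)) = 300*(4*(-2)) = 300*(-8) = -2400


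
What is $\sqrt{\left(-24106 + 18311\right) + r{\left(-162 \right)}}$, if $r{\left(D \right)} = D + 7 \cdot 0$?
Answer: $i \sqrt{5957} \approx 77.182 i$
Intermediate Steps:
$r{\left(D \right)} = D$ ($r{\left(D \right)} = D + 0 = D$)
$\sqrt{\left(-24106 + 18311\right) + r{\left(-162 \right)}} = \sqrt{\left(-24106 + 18311\right) - 162} = \sqrt{-5795 - 162} = \sqrt{-5957} = i \sqrt{5957}$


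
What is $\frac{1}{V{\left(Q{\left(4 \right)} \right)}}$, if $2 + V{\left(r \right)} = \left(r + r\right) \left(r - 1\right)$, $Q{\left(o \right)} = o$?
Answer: $\frac{1}{22} \approx 0.045455$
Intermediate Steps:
$V{\left(r \right)} = -2 + 2 r \left(-1 + r\right)$ ($V{\left(r \right)} = -2 + \left(r + r\right) \left(r - 1\right) = -2 + 2 r \left(-1 + r\right)$)
$\frac{1}{V{\left(Q{\left(4 \right)} \right)}} = \frac{1}{-2 - 8 + 2 \cdot 4^{2}} = \frac{1}{-2 - 8 + 2 \cdot 16} = \frac{1}{-2 - 8 + 32} = \frac{1}{22}$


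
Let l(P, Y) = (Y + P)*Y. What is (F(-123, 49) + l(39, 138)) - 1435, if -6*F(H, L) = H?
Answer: 46023/2 ≈ 23012.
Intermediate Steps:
l(P, Y) = Y*(P + Y) (l(P, Y) = (P + Y)*Y = Y*(P + Y))
F(H, L) = -H/6
(F(-123, 49) + l(39, 138)) - 1435 = (-⅙*(-123) + 138*(39 + 138)) - 1435 = (41/2 + 138*177) - 1435 = (41/2 + 24426) - 1435 = 48893/2 - 1435 = 46023/2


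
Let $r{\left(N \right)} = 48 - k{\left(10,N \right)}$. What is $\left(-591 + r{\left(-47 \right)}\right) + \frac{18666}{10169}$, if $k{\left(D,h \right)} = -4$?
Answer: $- \frac{5462425}{10169} \approx -537.16$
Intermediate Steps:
$r{\left(N \right)} = 52$ ($r{\left(N \right)} = 48 - -4 = 48 + 4 = 52$)
$\left(-591 + r{\left(-47 \right)}\right) + \frac{18666}{10169} = \left(-591 + 52\right) + \frac{18666}{10169} = -539 + 18666 \cdot \frac{1}{10169} = -539 + \frac{18666}{10169} = - \frac{5462425}{10169}$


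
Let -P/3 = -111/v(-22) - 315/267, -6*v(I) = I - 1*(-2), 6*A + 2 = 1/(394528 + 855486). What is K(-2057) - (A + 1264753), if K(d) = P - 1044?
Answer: -4224298457863283/3337537380 ≈ -1.2657e+6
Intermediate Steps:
A = -2500027/7500084 (A = -1/3 + 1/(6*(394528 + 855486)) = -1/3 + (1/6)/1250014 = -1/3 + (1/6)*(1/1250014) = -1/3 + 1/7500084 = -2500027/7500084 ≈ -0.33333)
v(I) = -1/3 - I/6 (v(I) = -(I - 1*(-2))/6 = -(I + 2)/6 = -(2 + I)/6 = -1/3 - I/6)
P = 92061/890 (P = -3*(-111/(-1/3 - 1/6*(-22)) - 315/267) = -3*(-111/(-1/3 + 11/3) - 315*1/267) = -3*(-111/10/3 - 105/89) = -3*(-111*3/10 - 105/89) = -3*(-333/10 - 105/89) = -3*(-30687/890) = 92061/890 ≈ 103.44)
K(d) = -837099/890 (K(d) = 92061/890 - 1044 = -837099/890)
K(-2057) - (A + 1264753) = -837099/890 - (-2500027/7500084 + 1264753) = -837099/890 - 1*9485751239225/7500084 = -837099/890 - 9485751239225/7500084 = -4224298457863283/3337537380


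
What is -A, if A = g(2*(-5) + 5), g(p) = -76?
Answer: 76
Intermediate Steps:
A = -76
-A = -1*(-76) = 76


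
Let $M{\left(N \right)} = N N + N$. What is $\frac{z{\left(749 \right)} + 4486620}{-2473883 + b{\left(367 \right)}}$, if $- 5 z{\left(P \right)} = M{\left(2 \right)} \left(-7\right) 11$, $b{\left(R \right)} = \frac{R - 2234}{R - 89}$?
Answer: $- \frac{6236530236}{3438706705} \approx -1.8136$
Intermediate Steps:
$M{\left(N \right)} = N + N^{2}$ ($M{\left(N \right)} = N^{2} + N = N + N^{2}$)
$b{\left(R \right)} = \frac{-2234 + R}{-89 + R}$
$z{\left(P \right)} = \frac{462}{5}$ ($z{\left(P \right)} = - \frac{2 \left(1 + 2\right) \left(-7\right) 11}{5} = - \frac{2 \cdot 3 \left(-7\right) 11}{5} = - \frac{6 \left(-7\right) 11}{5} = - \frac{\left(-42\right) 11}{5} = \left(- \frac{1}{5}\right) \left(-462\right) = \frac{462}{5}$)
$\frac{z{\left(749 \right)} + 4486620}{-2473883 + b{\left(367 \right)}} = \frac{\frac{462}{5} + 4486620}{-2473883 + \frac{-2234 + 367}{-89 + 367}} = \frac{22433562}{5 \left(-2473883 + \frac{1}{278} \left(-1867\right)\right)} = \frac{22433562}{5 \left(-2473883 - \frac{1867}{278}\right)} = \frac{22433562}{5 \left(- \frac{687741341}{278}\right)} = \frac{22433562}{5} \left(- \frac{278}{687741341}\right) = - \frac{6236530236}{3438706705}$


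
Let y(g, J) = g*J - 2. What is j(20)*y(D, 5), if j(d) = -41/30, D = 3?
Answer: -533/30 ≈ -17.767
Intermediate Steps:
y(g, J) = -2 + J*g (y(g, J) = J*g - 2 = -2 + J*g)
j(d) = -41/30 (j(d) = -41*1/30 = -41/30)
j(20)*y(D, 5) = -41*(-2 + 5*3)/30 = -41*(-2 + 15)/30 = -41/30*13 = -533/30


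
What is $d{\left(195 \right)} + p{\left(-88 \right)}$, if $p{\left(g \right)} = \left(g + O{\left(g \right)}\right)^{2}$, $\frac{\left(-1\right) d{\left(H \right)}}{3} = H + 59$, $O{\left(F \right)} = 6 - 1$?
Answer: $6127$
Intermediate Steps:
$O{\left(F \right)} = 5$
$d{\left(H \right)} = -177 - 3 H$ ($d{\left(H \right)} = - 3 \left(H + 59\right) = - 3 \left(59 + H\right) = -177 - 3 H$)
$p{\left(g \right)} = \left(5 + g\right)^{2}$ ($p{\left(g \right)} = \left(g + 5\right)^{2} = \left(5 + g\right)^{2}$)
$d{\left(195 \right)} + p{\left(-88 \right)} = \left(-177 - 585\right) + \left(5 - 88\right)^{2} = \left(-177 - 585\right) + \left(-83\right)^{2} = -762 + 6889 = 6127$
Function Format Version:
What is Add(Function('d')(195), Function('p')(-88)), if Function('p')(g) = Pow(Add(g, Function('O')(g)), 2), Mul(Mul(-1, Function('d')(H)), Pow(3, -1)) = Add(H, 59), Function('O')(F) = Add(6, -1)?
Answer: 6127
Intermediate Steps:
Function('O')(F) = 5
Function('d')(H) = Add(-177, Mul(-3, H)) (Function('d')(H) = Mul(-3, Add(H, 59)) = Mul(-3, Add(59, H)) = Add(-177, Mul(-3, H)))
Function('p')(g) = Pow(Add(5, g), 2) (Function('p')(g) = Pow(Add(g, 5), 2) = Pow(Add(5, g), 2))
Add(Function('d')(195), Function('p')(-88)) = Add(Add(-177, Mul(-3, 195)), Pow(Add(5, -88), 2)) = Add(Add(-177, -585), Pow(-83, 2)) = Add(-762, 6889) = 6127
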